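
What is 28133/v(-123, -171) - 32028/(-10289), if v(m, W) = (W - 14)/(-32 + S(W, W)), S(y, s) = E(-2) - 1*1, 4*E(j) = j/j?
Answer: 37943017967/7613860 ≈ 4983.4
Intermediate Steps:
E(j) = ¼ (E(j) = (j/j)/4 = (¼)*1 = ¼)
S(y, s) = -¾ (S(y, s) = ¼ - 1*1 = ¼ - 1 = -¾)
v(m, W) = 56/131 - 4*W/131 (v(m, W) = (W - 14)/(-32 - ¾) = (-14 + W)/(-131/4) = (-14 + W)*(-4/131) = 56/131 - 4*W/131)
28133/v(-123, -171) - 32028/(-10289) = 28133/(56/131 - 4/131*(-171)) - 32028/(-10289) = 28133/(56/131 + 684/131) - 32028*(-1/10289) = 28133/(740/131) + 32028/10289 = 28133*(131/740) + 32028/10289 = 3685423/740 + 32028/10289 = 37943017967/7613860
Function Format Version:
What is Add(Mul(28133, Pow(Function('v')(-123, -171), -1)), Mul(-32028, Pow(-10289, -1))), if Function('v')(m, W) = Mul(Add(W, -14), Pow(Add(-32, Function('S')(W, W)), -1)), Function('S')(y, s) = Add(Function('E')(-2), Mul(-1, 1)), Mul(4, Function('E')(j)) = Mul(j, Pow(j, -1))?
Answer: Rational(37943017967, 7613860) ≈ 4983.4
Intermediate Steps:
Function('E')(j) = Rational(1, 4) (Function('E')(j) = Mul(Rational(1, 4), Mul(j, Pow(j, -1))) = Mul(Rational(1, 4), 1) = Rational(1, 4))
Function('S')(y, s) = Rational(-3, 4) (Function('S')(y, s) = Add(Rational(1, 4), Mul(-1, 1)) = Add(Rational(1, 4), -1) = Rational(-3, 4))
Function('v')(m, W) = Add(Rational(56, 131), Mul(Rational(-4, 131), W)) (Function('v')(m, W) = Mul(Add(W, -14), Pow(Add(-32, Rational(-3, 4)), -1)) = Mul(Add(-14, W), Pow(Rational(-131, 4), -1)) = Mul(Add(-14, W), Rational(-4, 131)) = Add(Rational(56, 131), Mul(Rational(-4, 131), W)))
Add(Mul(28133, Pow(Function('v')(-123, -171), -1)), Mul(-32028, Pow(-10289, -1))) = Add(Mul(28133, Pow(Add(Rational(56, 131), Mul(Rational(-4, 131), -171)), -1)), Mul(-32028, Pow(-10289, -1))) = Add(Mul(28133, Pow(Add(Rational(56, 131), Rational(684, 131)), -1)), Mul(-32028, Rational(-1, 10289))) = Add(Mul(28133, Pow(Rational(740, 131), -1)), Rational(32028, 10289)) = Add(Mul(28133, Rational(131, 740)), Rational(32028, 10289)) = Add(Rational(3685423, 740), Rational(32028, 10289)) = Rational(37943017967, 7613860)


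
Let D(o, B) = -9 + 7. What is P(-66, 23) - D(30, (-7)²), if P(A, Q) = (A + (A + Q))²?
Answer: 11883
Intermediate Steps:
D(o, B) = -2
P(A, Q) = (Q + 2*A)²
P(-66, 23) - D(30, (-7)²) = (23 + 2*(-66))² - 1*(-2) = (23 - 132)² + 2 = (-109)² + 2 = 11881 + 2 = 11883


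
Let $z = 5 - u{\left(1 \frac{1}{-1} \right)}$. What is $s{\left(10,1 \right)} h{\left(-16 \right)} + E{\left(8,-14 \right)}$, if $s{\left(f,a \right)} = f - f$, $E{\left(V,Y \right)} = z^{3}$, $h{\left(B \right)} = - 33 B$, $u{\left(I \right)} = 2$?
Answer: $27$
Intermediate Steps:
$z = 3$ ($z = 5 - 2 = 3$)
$E{\left(V,Y \right)} = 27$ ($E{\left(V,Y \right)} = 3^{3} = 27$)
$s{\left(f,a \right)} = 0$
$s{\left(10,1 \right)} h{\left(-16 \right)} + E{\left(8,-14 \right)} = 0 \left(\left(-33\right) \left(-16\right)\right) + 27 = 0 \cdot 528 + 27 = 0 + 27 = 27$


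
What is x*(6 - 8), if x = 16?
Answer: -32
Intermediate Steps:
x*(6 - 8) = 16*(6 - 8) = 16*(-2) = -32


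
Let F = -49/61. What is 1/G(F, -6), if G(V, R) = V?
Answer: -61/49 ≈ -1.2449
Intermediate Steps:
F = -49/61 (F = -49*1/61 = -49/61 ≈ -0.80328)
1/G(F, -6) = 1/(-49/61) = -61/49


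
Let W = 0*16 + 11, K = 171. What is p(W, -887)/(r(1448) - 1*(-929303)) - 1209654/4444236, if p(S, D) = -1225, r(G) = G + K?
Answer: -15715801529/57461625911 ≈ -0.27350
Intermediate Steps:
r(G) = 171 + G (r(G) = G + 171 = 171 + G)
W = 11 (W = 0 + 11 = 11)
p(W, -887)/(r(1448) - 1*(-929303)) - 1209654/4444236 = -1225/((171 + 1448) - 1*(-929303)) - 1209654/4444236 = -1225/(1619 + 929303) - 1209654*1/4444236 = -1225/930922 - 67203/246902 = -15715801529/57461625911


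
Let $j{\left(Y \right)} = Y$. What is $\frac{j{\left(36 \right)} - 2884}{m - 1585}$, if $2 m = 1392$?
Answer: $\frac{2848}{889} \approx 3.2036$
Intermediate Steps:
$m = 696$ ($m = \frac{1}{2} \cdot 1392 = 696$)
$\frac{j{\left(36 \right)} - 2884}{m - 1585} = \frac{36 - 2884}{696 - 1585} = - \frac{2848}{-889} = \left(-2848\right) \left(- \frac{1}{889}\right) = \frac{2848}{889}$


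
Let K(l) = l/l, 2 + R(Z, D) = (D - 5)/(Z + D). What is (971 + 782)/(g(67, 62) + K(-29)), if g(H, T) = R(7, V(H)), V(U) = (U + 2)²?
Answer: -2089576/3 ≈ -6.9653e+5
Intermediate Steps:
V(U) = (2 + U)²
R(Z, D) = -2 + (-5 + D)/(D + Z) (R(Z, D) = -2 + (D - 5)/(Z + D) = -2 + (-5 + D)/(D + Z))
g(H, T) = (-19 - (2 + H)²)/(7 + (2 + H)²) (g(H, T) = (-5 - (2 + H)² - 2*7)/((2 + H)² + 7) = (-5 - (2 + H)² - 14)/(7 + (2 + H)²) = (-19 - (2 + H)²)/(7 + (2 + H)²))
K(l) = 1
(971 + 782)/(g(67, 62) + K(-29)) = (971 + 782)/((-19 - (2 + 67)²)/(7 + (2 + 67)²) + 1) = 1753/((-19 - 1*69²)/(7 + 69²) + 1) = 1753/((-19 - 1*4761)/(7 + 4761) + 1) = 1753/((-19 - 4761)/4768 + 1) = 1753/((1/4768)*(-4780) + 1) = 1753/(-1195/1192 + 1) = 1753/(-3/1192) = 1753*(-1192/3) = -2089576/3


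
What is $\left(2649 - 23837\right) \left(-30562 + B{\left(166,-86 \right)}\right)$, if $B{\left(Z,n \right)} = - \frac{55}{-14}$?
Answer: $\frac{4532250922}{7} \approx 6.4746 \cdot 10^{8}$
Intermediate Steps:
$B{\left(Z,n \right)} = \frac{55}{14}$ ($B{\left(Z,n \right)} = \left(-55\right) \left(- \frac{1}{14}\right) = \frac{55}{14}$)
$\left(2649 - 23837\right) \left(-30562 + B{\left(166,-86 \right)}\right) = \left(2649 - 23837\right) \left(-30562 + \frac{55}{14}\right) = \left(-21188\right) \left(- \frac{427813}{14}\right) = \frac{4532250922}{7}$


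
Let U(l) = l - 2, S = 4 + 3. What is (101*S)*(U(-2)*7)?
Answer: -19796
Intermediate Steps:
S = 7
U(l) = -2 + l
(101*S)*(U(-2)*7) = (101*7)*((-2 - 2)*7) = 707*(-4*7) = 707*(-28) = -19796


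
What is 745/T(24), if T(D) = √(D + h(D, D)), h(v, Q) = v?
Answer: 745*√3/12 ≈ 107.53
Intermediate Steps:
T(D) = √2*√D (T(D) = √(D + D) = √(2*D) = √2*√D)
745/T(24) = 745/((√2*√24)) = 745/((√2*(2*√6))) = 745/((4*√3)) = 745*(√3/12) = 745*√3/12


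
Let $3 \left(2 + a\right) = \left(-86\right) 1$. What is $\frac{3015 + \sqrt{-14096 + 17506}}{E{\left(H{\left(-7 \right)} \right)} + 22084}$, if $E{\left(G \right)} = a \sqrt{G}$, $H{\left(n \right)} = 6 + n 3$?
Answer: $\frac{49937445}{365787872} + \frac{16563 \sqrt{3410}}{365787872} + \frac{115 i \sqrt{2046}}{365787872} + \frac{69345 i \sqrt{15}}{365787872} \approx 0.13916 + 0.00074845 i$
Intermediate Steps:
$a = - \frac{92}{3}$ ($a = -2 + \frac{\left(-86\right) 1}{3} = -2 + \frac{1}{3} \left(-86\right) = -2 - \frac{86}{3} = - \frac{92}{3} \approx -30.667$)
$H{\left(n \right)} = 6 + 3 n$
$E{\left(G \right)} = - \frac{92 \sqrt{G}}{3}$
$\frac{3015 + \sqrt{-14096 + 17506}}{E{\left(H{\left(-7 \right)} \right)} + 22084} = \frac{3015 + \sqrt{-14096 + 17506}}{- \frac{92 \sqrt{6 + 3 \left(-7\right)}}{3} + 22084} = \frac{3015 + \sqrt{3410}}{- \frac{92 \sqrt{6 - 21}}{3} + 22084} = \frac{3015 + \sqrt{3410}}{- \frac{92 \sqrt{-15}}{3} + 22084} = \frac{3015 + \sqrt{3410}}{- \frac{92 i \sqrt{15}}{3} + 22084} = \frac{3015 + \sqrt{3410}}{22084 - \frac{92 i \sqrt{15}}{3}}$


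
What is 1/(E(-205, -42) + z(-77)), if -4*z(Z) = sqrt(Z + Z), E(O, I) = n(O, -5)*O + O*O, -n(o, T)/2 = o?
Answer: -336200/14128805077 + 2*I*sqrt(154)/14128805077 ≈ -2.3795e-5 + 1.7566e-9*I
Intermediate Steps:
n(o, T) = -2*o
E(O, I) = -O**2 (E(O, I) = (-2*O)*O + O*O = -2*O**2 + O**2 = -O**2)
z(Z) = -sqrt(2)*sqrt(Z)/4 (z(Z) = -sqrt(Z + Z)/4 = -sqrt(2)*sqrt(Z)/4)
1/(E(-205, -42) + z(-77)) = 1/(-1*(-205)**2 - sqrt(2)*sqrt(-77)/4) = 1/(-1*42025 - sqrt(2)*I*sqrt(77)/4) = 1/(-42025 - I*sqrt(154)/4)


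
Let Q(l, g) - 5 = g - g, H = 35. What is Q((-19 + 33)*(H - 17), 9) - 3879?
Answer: -3874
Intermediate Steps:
Q(l, g) = 5 (Q(l, g) = 5 + (g - g) = 5 + 0 = 5)
Q((-19 + 33)*(H - 17), 9) - 3879 = 5 - 3879 = -3874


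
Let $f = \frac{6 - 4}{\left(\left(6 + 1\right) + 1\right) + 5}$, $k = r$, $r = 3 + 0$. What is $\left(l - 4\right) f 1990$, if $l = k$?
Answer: $- \frac{3980}{13} \approx -306.15$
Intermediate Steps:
$r = 3$
$k = 3$
$l = 3$
$f = \frac{2}{13}$ ($f = \frac{2}{\left(7 + 1\right) + 5} = \frac{2}{8 + 5} = \frac{2}{13} \approx 0.15385$)
$\left(l - 4\right) f 1990 = \left(3 - 4\right) \frac{2}{13} \cdot 1990 = \left(-1\right) \frac{2}{13} \cdot 1990 = \left(- \frac{2}{13}\right) 1990 = - \frac{3980}{13}$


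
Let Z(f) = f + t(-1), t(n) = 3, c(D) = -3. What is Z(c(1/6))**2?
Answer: 0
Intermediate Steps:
Z(f) = 3 + f (Z(f) = f + 3 = 3 + f)
Z(c(1/6))**2 = (3 - 3)**2 = 0**2 = 0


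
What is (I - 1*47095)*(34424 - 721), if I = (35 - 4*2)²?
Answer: -1562673298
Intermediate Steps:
I = 729 (I = (35 - 8)² = 27² = 729)
(I - 1*47095)*(34424 - 721) = (729 - 1*47095)*(34424 - 721) = (729 - 47095)*33703 = -46366*33703 = -1562673298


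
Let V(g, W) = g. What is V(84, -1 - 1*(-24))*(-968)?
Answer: -81312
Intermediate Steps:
V(84, -1 - 1*(-24))*(-968) = 84*(-968) = -81312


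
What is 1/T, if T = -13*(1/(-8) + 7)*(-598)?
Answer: 4/213785 ≈ 1.8710e-5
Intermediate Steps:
T = 213785/4 (T = -13*(-1/8 + 7)*(-598) = -13*55/8*(-598) = -715/8*(-598) = 213785/4 ≈ 53446.)
1/T = 1/(213785/4) = 4/213785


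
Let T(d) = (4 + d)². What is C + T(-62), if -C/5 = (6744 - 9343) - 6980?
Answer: 51259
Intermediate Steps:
C = 47895 (C = -5*((6744 - 9343) - 6980) = -5*(-2599 - 6980) = -5*(-9579) = 47895)
C + T(-62) = 47895 + (4 - 62)² = 47895 + (-58)² = 47895 + 3364 = 51259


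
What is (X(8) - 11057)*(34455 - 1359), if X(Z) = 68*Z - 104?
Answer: -351380232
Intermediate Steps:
X(Z) = -104 + 68*Z
(X(8) - 11057)*(34455 - 1359) = ((-104 + 68*8) - 11057)*(34455 - 1359) = ((-104 + 544) - 11057)*33096 = (440 - 11057)*33096 = -10617*33096 = -351380232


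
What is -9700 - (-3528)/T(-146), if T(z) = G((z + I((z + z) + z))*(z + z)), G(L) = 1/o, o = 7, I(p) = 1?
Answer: 14996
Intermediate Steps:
G(L) = ⅐ (G(L) = 1/7 = ⅐)
T(z) = ⅐
-9700 - (-3528)/T(-146) = -9700 - (-3528)/⅐ = -9700 - (-3528)*7 = -9700 - 1*(-24696) = -9700 + 24696 = 14996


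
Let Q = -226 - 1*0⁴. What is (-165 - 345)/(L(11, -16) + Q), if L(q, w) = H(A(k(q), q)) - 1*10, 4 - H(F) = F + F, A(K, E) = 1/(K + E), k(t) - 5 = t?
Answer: 6885/3133 ≈ 2.1976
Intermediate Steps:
k(t) = 5 + t
A(K, E) = 1/(E + K)
H(F) = 4 - 2*F (H(F) = 4 - (F + F) = 4 - 2*F)
Q = -226 (Q = -226 - 1*0 = -226 + 0 = -226)
L(q, w) = -6 - 2/(5 + 2*q) (L(q, w) = (4 - 2/(q + (5 + q))) - 1*10 = (4 - 2/(5 + 2*q)) - 10 = -6 - 2/(5 + 2*q))
(-165 - 345)/(L(11, -16) + Q) = (-165 - 345)/(4*(-8 - 3*11)/(5 + 2*11) - 226) = -510/(4*(-8 - 33)/(5 + 22) - 226) = -510/(4*(-41)/27 - 226) = -510/(4*(1/27)*(-41) - 226) = -510/(-164/27 - 226) = -510/(-6266/27) = -510*(-27/6266) = 6885/3133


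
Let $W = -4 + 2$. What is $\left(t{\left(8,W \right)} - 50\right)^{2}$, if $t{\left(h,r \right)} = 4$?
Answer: $2116$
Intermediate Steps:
$W = -2$
$\left(t{\left(8,W \right)} - 50\right)^{2} = \left(4 - 50\right)^{2} = \left(-46\right)^{2} = 2116$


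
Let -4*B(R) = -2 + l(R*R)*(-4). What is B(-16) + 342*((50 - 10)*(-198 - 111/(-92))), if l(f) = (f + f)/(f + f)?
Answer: -123838131/46 ≈ -2.6921e+6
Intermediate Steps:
l(f) = 1 (l(f) = (2*f)/((2*f)) = (2*f)*(1/(2*f)) = 1)
B(R) = 3/2 (B(R) = -(-2 + 1*(-4))/4 = -(-2 - 4)/4 = -¼*(-6) = 3/2)
B(-16) + 342*((50 - 10)*(-198 - 111/(-92))) = 3/2 + 342*((50 - 10)*(-198 - 111/(-92))) = 3/2 + 342*(40*(-198 - 111*(-1/92))) = 3/2 + 342*(40*(-198 + 111/92)) = 3/2 + 342*(40*(-18105/92)) = 3/2 + 342*(-181050/23) = 3/2 - 61919100/23 = -123838131/46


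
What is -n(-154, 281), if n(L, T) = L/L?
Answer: -1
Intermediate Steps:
n(L, T) = 1
-n(-154, 281) = -1*1 = -1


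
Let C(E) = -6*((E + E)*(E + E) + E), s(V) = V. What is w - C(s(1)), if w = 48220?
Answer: 48250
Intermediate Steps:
C(E) = -24*E² - 6*E (C(E) = -6*((2*E)*(2*E) + E) = -6*(4*E² + E) = -6*(E + 4*E²) = -24*E² - 6*E)
w - C(s(1)) = 48220 - (-6)*(1 + 4*1) = 48220 - (-6)*(1 + 4) = 48220 - (-6)*5 = 48220 - 1*(-30) = 48220 + 30 = 48250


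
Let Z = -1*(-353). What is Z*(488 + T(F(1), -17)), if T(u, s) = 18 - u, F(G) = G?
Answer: 178265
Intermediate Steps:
Z = 353
Z*(488 + T(F(1), -17)) = 353*(488 + (18 - 1*1)) = 353*(488 + (18 - 1)) = 353*(488 + 17) = 353*505 = 178265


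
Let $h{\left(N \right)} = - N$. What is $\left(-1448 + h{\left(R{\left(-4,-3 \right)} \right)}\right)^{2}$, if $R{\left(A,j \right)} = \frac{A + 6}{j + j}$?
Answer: $\frac{18861649}{9} \approx 2.0957 \cdot 10^{6}$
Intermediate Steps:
$R{\left(A,j \right)} = \frac{6 + A}{2 j}$
$\left(-1448 + h{\left(R{\left(-4,-3 \right)} \right)}\right)^{2} = \left(-1448 - \frac{6 - 4}{2 \left(-3\right)}\right)^{2} = \left(-1448 - \frac{1}{2} \left(- \frac{1}{3}\right) 2\right)^{2} = \left(-1448 - - \frac{1}{3}\right)^{2} = \left(-1448 + \frac{1}{3}\right)^{2} = \left(- \frac{4343}{3}\right)^{2} = \frac{18861649}{9}$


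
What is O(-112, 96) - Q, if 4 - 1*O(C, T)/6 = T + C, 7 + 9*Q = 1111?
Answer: -8/3 ≈ -2.6667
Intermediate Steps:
Q = 368/3 (Q = -7/9 + (⅑)*1111 = -7/9 + 1111/9 = 368/3 ≈ 122.67)
O(C, T) = 24 - 6*C - 6*T (O(C, T) = 24 - 6*(T + C) = 24 - 6*(C + T) = 24 + (-6*C - 6*T) = 24 - 6*C - 6*T)
O(-112, 96) - Q = (24 - 6*(-112) - 6*96) - 1*368/3 = (24 + 672 - 576) - 368/3 = 120 - 368/3 = -8/3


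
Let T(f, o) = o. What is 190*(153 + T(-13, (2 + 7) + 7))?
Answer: 32110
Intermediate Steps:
190*(153 + T(-13, (2 + 7) + 7)) = 190*(153 + ((2 + 7) + 7)) = 190*(153 + (9 + 7)) = 190*(153 + 16) = 190*169 = 32110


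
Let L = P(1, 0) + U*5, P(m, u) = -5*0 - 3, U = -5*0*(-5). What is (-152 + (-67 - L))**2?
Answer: 46656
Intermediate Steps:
U = 0 (U = 0*(-5) = 0)
P(m, u) = -3 (P(m, u) = 0 - 3 = -3)
L = -3 (L = -3 + 0*5 = -3 + 0 = -3)
(-152 + (-67 - L))**2 = (-152 + (-67 - 1*(-3)))**2 = (-152 + (-67 + 3))**2 = (-152 - 64)**2 = (-216)**2 = 46656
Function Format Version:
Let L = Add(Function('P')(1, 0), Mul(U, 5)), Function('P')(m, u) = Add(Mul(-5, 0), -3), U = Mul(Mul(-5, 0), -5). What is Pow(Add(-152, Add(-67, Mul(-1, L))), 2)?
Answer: 46656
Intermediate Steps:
U = 0 (U = Mul(0, -5) = 0)
Function('P')(m, u) = -3 (Function('P')(m, u) = Add(0, -3) = -3)
L = -3 (L = Add(-3, Mul(0, 5)) = Add(-3, 0) = -3)
Pow(Add(-152, Add(-67, Mul(-1, L))), 2) = Pow(Add(-152, Add(-67, Mul(-1, -3))), 2) = Pow(Add(-152, Add(-67, 3)), 2) = Pow(Add(-152, -64), 2) = Pow(-216, 2) = 46656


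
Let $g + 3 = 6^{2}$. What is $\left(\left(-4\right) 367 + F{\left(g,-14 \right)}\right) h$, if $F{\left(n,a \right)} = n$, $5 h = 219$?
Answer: $-62853$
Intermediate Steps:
$h = \frac{219}{5}$ ($h = \frac{1}{5} \cdot 219 = \frac{219}{5} \approx 43.8$)
$g = 33$ ($g = -3 + 6^{2} = -3 + 36 = 33$)
$\left(\left(-4\right) 367 + F{\left(g,-14 \right)}\right) h = \left(\left(-4\right) 367 + 33\right) \frac{219}{5} = \left(-1468 + 33\right) \frac{219}{5} = \left(-1435\right) \frac{219}{5} = -62853$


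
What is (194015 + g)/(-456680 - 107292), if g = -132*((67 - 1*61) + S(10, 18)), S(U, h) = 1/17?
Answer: -3284659/9587524 ≈ -0.34260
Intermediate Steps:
S(U, h) = 1/17
g = -13596/17 (g = -132*((67 - 1*61) + 1/17) = -132*((67 - 61) + 1/17) = -132*(6 + 1/17) = -132*103/17 = -13596/17 ≈ -799.76)
(194015 + g)/(-456680 - 107292) = (194015 - 13596/17)/(-456680 - 107292) = (3284659/17)/(-563972) = (3284659/17)*(-1/563972) = -3284659/9587524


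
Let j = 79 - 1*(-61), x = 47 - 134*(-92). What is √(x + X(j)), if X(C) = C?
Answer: √12515 ≈ 111.87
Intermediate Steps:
x = 12375 (x = 47 + 12328 = 12375)
j = 140 (j = 79 + 61 = 140)
√(x + X(j)) = √(12375 + 140) = √12515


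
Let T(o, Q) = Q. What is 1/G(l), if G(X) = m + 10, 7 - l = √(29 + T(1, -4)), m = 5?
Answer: 1/15 ≈ 0.066667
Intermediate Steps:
l = 2 (l = 7 - √(29 - 4) = 7 - √25 = 7 - 1*5 = 7 - 5 = 2)
G(X) = 15 (G(X) = 5 + 10 = 15)
1/G(l) = 1/15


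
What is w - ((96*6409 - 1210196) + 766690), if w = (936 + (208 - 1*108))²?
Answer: 901538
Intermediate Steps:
w = 1073296 (w = (936 + (208 - 108))² = (936 + 100)² = 1036² = 1073296)
w - ((96*6409 - 1210196) + 766690) = 1073296 - ((96*6409 - 1210196) + 766690) = 1073296 - ((615264 - 1210196) + 766690) = 1073296 - (-594932 + 766690) = 1073296 - 1*171758 = 1073296 - 171758 = 901538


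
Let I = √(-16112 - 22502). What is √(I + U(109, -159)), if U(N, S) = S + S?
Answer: √(-318 + I*√38614) ≈ 5.2828 + 18.599*I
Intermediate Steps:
U(N, S) = 2*S
I = I*√38614 (I = √(-38614) = I*√38614 ≈ 196.5*I)
√(I + U(109, -159)) = √(I*√38614 + 2*(-159)) = √(I*√38614 - 318) = √(-318 + I*√38614)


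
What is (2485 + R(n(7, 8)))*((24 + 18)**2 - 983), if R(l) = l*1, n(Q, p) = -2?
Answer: 1939223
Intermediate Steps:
R(l) = l
(2485 + R(n(7, 8)))*((24 + 18)**2 - 983) = (2485 - 2)*((24 + 18)**2 - 983) = 2483*(42**2 - 983) = 2483*(1764 - 983) = 2483*781 = 1939223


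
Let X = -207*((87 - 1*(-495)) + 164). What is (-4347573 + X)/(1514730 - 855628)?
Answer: -4501995/659102 ≈ -6.8305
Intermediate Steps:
X = -154422 (X = -207*((87 + 495) + 164) = -207*(582 + 164) = -207*746 = -154422)
(-4347573 + X)/(1514730 - 855628) = (-4347573 - 154422)/(1514730 - 855628) = -4501995/659102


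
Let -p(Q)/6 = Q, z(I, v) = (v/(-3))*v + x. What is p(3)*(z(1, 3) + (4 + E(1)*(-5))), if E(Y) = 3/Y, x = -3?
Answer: 306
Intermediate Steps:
z(I, v) = -3 - v²/3 (z(I, v) = (v/(-3))*v - 3 = (v*(-⅓))*v - 3 = (-v/3)*v - 3 = -v²/3 - 3 = -3 - v²/3)
p(Q) = -6*Q
p(3)*(z(1, 3) + (4 + E(1)*(-5))) = (-6*3)*((-3 - ⅓*3²) + (4 + (3/1)*(-5))) = -18*((-3 - ⅓*9) + (4 + (3*1)*(-5))) = -18*((-3 - 3) + (4 + 3*(-5))) = -18*(-6 + (4 - 15)) = -18*(-6 - 11) = -18*(-17) = 306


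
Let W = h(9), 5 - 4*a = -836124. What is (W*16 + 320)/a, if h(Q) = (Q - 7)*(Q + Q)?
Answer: 512/119447 ≈ 0.0042864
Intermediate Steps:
a = 836129/4 (a = 5/4 - ¼*(-836124) = 5/4 + 209031 = 836129/4 ≈ 2.0903e+5)
h(Q) = 2*Q*(-7 + Q) (h(Q) = (-7 + Q)*(2*Q) = 2*Q*(-7 + Q))
W = 36 (W = 2*9*(-7 + 9) = 2*9*2 = 36)
(W*16 + 320)/a = (36*16 + 320)/(836129/4) = (576 + 320)*(4/836129) = 896*(4/836129) = 512/119447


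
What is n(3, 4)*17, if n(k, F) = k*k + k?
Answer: 204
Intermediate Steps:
n(k, F) = k + k**2 (n(k, F) = k**2 + k = k + k**2)
n(3, 4)*17 = (3*(1 + 3))*17 = (3*4)*17 = 12*17 = 204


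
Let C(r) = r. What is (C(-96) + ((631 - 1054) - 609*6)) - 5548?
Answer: -9721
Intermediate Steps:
(C(-96) + ((631 - 1054) - 609*6)) - 5548 = (-96 + ((631 - 1054) - 609*6)) - 5548 = (-96 + (-423 - 3654)) - 5548 = (-96 - 4077) - 5548 = -4173 - 5548 = -9721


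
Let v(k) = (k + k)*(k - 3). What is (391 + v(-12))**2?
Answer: 564001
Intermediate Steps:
v(k) = 2*k*(-3 + k) (v(k) = (2*k)*(-3 + k) = 2*k*(-3 + k))
(391 + v(-12))**2 = (391 + 2*(-12)*(-3 - 12))**2 = (391 + 2*(-12)*(-15))**2 = (391 + 360)**2 = 751**2 = 564001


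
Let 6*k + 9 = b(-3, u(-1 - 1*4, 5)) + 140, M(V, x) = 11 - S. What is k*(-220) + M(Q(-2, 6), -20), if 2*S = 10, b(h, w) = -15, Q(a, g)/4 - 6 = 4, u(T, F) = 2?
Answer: -12742/3 ≈ -4247.3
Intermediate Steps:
Q(a, g) = 40 (Q(a, g) = 24 + 4*4 = 24 + 16 = 40)
S = 5 (S = (½)*10 = 5)
M(V, x) = 6 (M(V, x) = 11 - 1*5 = 11 - 5 = 6)
k = 58/3 (k = -3/2 + (-15 + 140)/6 = -3/2 + (⅙)*125 = -3/2 + 125/6 = 58/3 ≈ 19.333)
k*(-220) + M(Q(-2, 6), -20) = (58/3)*(-220) + 6 = -12760/3 + 6 = -12742/3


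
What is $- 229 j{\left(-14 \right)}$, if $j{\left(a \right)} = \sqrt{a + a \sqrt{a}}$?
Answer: $- 229 \sqrt{-14 - 14 i \sqrt{14}} \approx -1027.0 + 1337.5 i$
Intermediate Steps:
$j{\left(a \right)} = \sqrt{a + a^{\frac{3}{2}}}$
$- 229 j{\left(-14 \right)} = - 229 \sqrt{-14 + \left(-14\right)^{\frac{3}{2}}} = - 229 \sqrt{-14 - 14 i \sqrt{14}}$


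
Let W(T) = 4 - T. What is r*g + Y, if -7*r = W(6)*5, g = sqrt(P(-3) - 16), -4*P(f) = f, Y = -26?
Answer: -26 + 5*I*sqrt(61)/7 ≈ -26.0 + 5.5788*I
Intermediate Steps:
P(f) = -f/4
g = I*sqrt(61)/2 (g = sqrt(-1/4*(-3) - 16) = sqrt(3/4 - 16) = sqrt(-61/4) = I*sqrt(61)/2 ≈ 3.9051*I)
r = 10/7 (r = -(4 - 1*6)*5/7 = -(4 - 6)*5/7 = -(-2)*5/7 = -1/7*(-10) = 10/7 ≈ 1.4286)
r*g + Y = 10*(I*sqrt(61)/2)/7 - 26 = 5*I*sqrt(61)/7 - 26 = -26 + 5*I*sqrt(61)/7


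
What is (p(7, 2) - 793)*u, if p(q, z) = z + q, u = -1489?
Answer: 1167376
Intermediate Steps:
p(q, z) = q + z
(p(7, 2) - 793)*u = ((7 + 2) - 793)*(-1489) = (9 - 793)*(-1489) = -784*(-1489) = 1167376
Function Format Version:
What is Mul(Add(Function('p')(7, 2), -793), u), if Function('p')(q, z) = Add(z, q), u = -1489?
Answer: 1167376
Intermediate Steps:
Function('p')(q, z) = Add(q, z)
Mul(Add(Function('p')(7, 2), -793), u) = Mul(Add(Add(7, 2), -793), -1489) = Mul(Add(9, -793), -1489) = Mul(-784, -1489) = 1167376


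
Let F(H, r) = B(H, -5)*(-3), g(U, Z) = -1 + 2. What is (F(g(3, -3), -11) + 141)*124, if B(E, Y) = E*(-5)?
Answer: 19344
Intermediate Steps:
B(E, Y) = -5*E
g(U, Z) = 1
F(H, r) = 15*H (F(H, r) = -5*H*(-3) = 15*H)
(F(g(3, -3), -11) + 141)*124 = (15*1 + 141)*124 = (15 + 141)*124 = 156*124 = 19344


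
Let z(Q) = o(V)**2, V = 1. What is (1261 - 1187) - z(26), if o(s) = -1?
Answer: 73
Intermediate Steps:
z(Q) = 1 (z(Q) = (-1)**2 = 1)
(1261 - 1187) - z(26) = (1261 - 1187) - 1*1 = 74 - 1 = 73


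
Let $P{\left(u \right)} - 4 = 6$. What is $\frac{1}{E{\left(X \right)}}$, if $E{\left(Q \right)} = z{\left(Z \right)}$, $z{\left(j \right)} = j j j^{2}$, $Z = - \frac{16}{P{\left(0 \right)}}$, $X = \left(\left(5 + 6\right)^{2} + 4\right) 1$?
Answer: $\frac{625}{4096} \approx 0.15259$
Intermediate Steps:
$P{\left(u \right)} = 10$ ($P{\left(u \right)} = 4 + 6 = 10$)
$X = 125$ ($X = \left(11^{2} + 4\right) 1 = \left(121 + 4\right) 1 = 125 \cdot 1 = 125$)
$Z = - \frac{8}{5}$ ($Z = - \frac{16}{10} = \left(-16\right) \frac{1}{10} = - \frac{8}{5} \approx -1.6$)
$z{\left(j \right)} = j^{4}$ ($z{\left(j \right)} = j^{2} j^{2} = j^{4}$)
$E{\left(Q \right)} = \frac{4096}{625}$ ($E{\left(Q \right)} = \left(- \frac{8}{5}\right)^{4} = \frac{4096}{625}$)
$\frac{1}{E{\left(X \right)}} = \frac{1}{\frac{4096}{625}} = \frac{625}{4096}$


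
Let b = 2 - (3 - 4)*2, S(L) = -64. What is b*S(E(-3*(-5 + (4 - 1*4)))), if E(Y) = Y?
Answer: -256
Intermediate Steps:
b = 4 (b = 2 - (-1)*2 = 2 - 1*(-2) = 2 + 2 = 4)
b*S(E(-3*(-5 + (4 - 1*4)))) = 4*(-64) = -256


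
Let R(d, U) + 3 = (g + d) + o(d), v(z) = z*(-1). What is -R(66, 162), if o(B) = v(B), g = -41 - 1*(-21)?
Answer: 23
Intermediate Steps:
g = -20 (g = -41 + 21 = -20)
v(z) = -z
o(B) = -B
R(d, U) = -23 (R(d, U) = -3 + ((-20 + d) - d) = -3 - 20 = -23)
-R(66, 162) = -1*(-23) = 23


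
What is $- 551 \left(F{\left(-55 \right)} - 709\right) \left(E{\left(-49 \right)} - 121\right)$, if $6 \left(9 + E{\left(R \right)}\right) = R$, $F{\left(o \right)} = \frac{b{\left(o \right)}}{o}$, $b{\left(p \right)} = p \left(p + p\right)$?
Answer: $- \frac{124700667}{2} \approx -6.235 \cdot 10^{7}$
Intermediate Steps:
$b{\left(p \right)} = 2 p^{2}$ ($b{\left(p \right)} = p 2 p = 2 p^{2}$)
$F{\left(o \right)} = 2 o$ ($F{\left(o \right)} = \frac{2 o^{2}}{o} = 2 o$)
$E{\left(R \right)} = -9 + \frac{R}{6}$
$- 551 \left(F{\left(-55 \right)} - 709\right) \left(E{\left(-49 \right)} - 121\right) = - 551 \left(2 \left(-55\right) - 709\right) \left(\left(-9 + \frac{1}{6} \left(-49\right)\right) - 121\right) = - 551 \left(-110 - 709\right) \left(\left(-9 - \frac{49}{6}\right) - 121\right) = - 551 \left(- 819 \left(- \frac{103}{6} - 121\right)\right) = - 551 \left(\left(-819\right) \left(- \frac{829}{6}\right)\right) = \left(-551\right) \frac{226317}{2} = - \frac{124700667}{2}$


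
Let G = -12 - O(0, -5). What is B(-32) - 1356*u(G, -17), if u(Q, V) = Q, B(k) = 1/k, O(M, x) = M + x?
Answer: 303743/32 ≈ 9492.0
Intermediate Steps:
G = -7 (G = -12 - (0 - 5) = -12 - 1*(-5) = -12 + 5 = -7)
B(-32) - 1356*u(G, -17) = 1/(-32) - 1356*(-7) = -1/32 + 9492 = 303743/32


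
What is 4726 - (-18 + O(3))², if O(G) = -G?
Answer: 4285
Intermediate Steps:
4726 - (-18 + O(3))² = 4726 - (-18 - 1*3)² = 4726 - (-18 - 3)² = 4726 - 1*(-21)² = 4726 - 1*441 = 4726 - 441 = 4285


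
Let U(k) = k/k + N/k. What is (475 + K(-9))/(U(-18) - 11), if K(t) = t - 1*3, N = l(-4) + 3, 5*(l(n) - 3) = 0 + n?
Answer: -45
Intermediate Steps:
l(n) = 3 + n/5 (l(n) = 3 + (0 + n)/5 = 3 + n/5)
N = 26/5 (N = (3 + (⅕)*(-4)) + 3 = (3 - ⅘) + 3 = 11/5 + 3 = 26/5 ≈ 5.2000)
K(t) = -3 + t (K(t) = t - 3 = -3 + t)
U(k) = 1 + 26/(5*k) (U(k) = k/k + 26/(5*k) = 1 + 26/(5*k))
(475 + K(-9))/(U(-18) - 11) = (475 + (-3 - 9))/((26/5 - 18)/(-18) - 11) = (475 - 12)/(-1/18*(-64/5) - 11) = 463/(32/45 - 11) = 463/(-463/45) = 463*(-45/463) = -45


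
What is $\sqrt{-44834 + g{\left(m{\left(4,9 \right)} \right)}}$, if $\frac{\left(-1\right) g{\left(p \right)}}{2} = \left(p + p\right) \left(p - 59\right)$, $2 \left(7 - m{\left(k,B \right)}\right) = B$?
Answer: $i \sqrt{44269} \approx 210.4 i$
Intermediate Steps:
$m{\left(k,B \right)} = 7 - \frac{B}{2}$
$g{\left(p \right)} = - 4 p \left(-59 + p\right)$ ($g{\left(p \right)} = - 2 \left(p + p\right) \left(p - 59\right) = - 2 \cdot 2 p \left(-59 + p\right) = - 4 p \left(-59 + p\right)$)
$\sqrt{-44834 + g{\left(m{\left(4,9 \right)} \right)}} = \sqrt{-44834 + 4 \left(7 - \frac{9}{2}\right) \left(59 - \left(7 - \frac{9}{2}\right)\right)} = \sqrt{-44834 + 4 \cdot \frac{5}{2} \left(59 - \frac{5}{2}\right)} = \sqrt{-44834 + 4 \cdot \frac{5}{2} \cdot \frac{113}{2}} = \sqrt{-44834 + 565} = \sqrt{-44269} = i \sqrt{44269}$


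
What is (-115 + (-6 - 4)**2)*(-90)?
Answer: 1350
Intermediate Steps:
(-115 + (-6 - 4)**2)*(-90) = (-115 + (-10)**2)*(-90) = (-115 + 100)*(-90) = -15*(-90) = 1350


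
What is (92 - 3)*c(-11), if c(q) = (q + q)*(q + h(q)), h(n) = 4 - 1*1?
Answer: 15664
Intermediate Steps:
h(n) = 3 (h(n) = 4 - 1 = 3)
c(q) = 2*q*(3 + q) (c(q) = (q + q)*(q + 3) = (2*q)*(3 + q) = 2*q*(3 + q))
(92 - 3)*c(-11) = (92 - 3)*(2*(-11)*(3 - 11)) = 89*(2*(-11)*(-8)) = 89*176 = 15664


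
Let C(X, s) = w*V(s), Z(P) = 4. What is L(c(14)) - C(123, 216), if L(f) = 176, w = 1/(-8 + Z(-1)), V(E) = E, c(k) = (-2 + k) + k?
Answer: 230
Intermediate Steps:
c(k) = -2 + 2*k
w = -¼ (w = 1/(-8 + 4) = 1/(-4) = -¼ ≈ -0.25000)
C(X, s) = -s/4
L(c(14)) - C(123, 216) = 176 - (-1)*216/4 = 176 - 1*(-54) = 176 + 54 = 230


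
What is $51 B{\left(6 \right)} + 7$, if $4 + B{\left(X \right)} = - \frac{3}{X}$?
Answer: $- \frac{445}{2} \approx -222.5$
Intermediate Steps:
$B{\left(X \right)} = -4 - \frac{3}{X}$
$51 B{\left(6 \right)} + 7 = 51 \left(-4 - \frac{3}{6}\right) + 7 = 51 \left(-4 - \frac{1}{2}\right) + 7 = 51 \left(- \frac{9}{2}\right) + 7 = - \frac{459}{2} + 7 = - \frac{445}{2}$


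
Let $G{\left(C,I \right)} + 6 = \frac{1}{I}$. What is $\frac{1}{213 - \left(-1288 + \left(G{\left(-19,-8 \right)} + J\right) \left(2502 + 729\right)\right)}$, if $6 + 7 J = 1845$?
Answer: $- \frac{56}{46342183} \approx -1.2084 \cdot 10^{-6}$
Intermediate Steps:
$J = \frac{1839}{7}$ ($J = - \frac{6}{7} + \frac{1}{7} \cdot 1845 = - \frac{6}{7} + \frac{1845}{7} = \frac{1839}{7} \approx 262.71$)
$G{\left(C,I \right)} = -6 + \frac{1}{I}$
$\frac{1}{213 - \left(-1288 + \left(G{\left(-19,-8 \right)} + J\right) \left(2502 + 729\right)\right)} = \frac{1}{213 + \left(1288 - \left(\left(-6 + \frac{1}{-8}\right) + \frac{1839}{7}\right) \left(2502 + 729\right)\right)} = \frac{1}{213 + \left(1288 - \left(\left(-6 - \frac{1}{8}\right) + \frac{1839}{7}\right) 3231\right)} = \frac{1}{213 + \left(1288 - \left(- \frac{49}{8} + \frac{1839}{7}\right) 3231\right)} = \frac{1}{213 + \left(1288 - \frac{14369}{56} \cdot 3231\right)} = \frac{1}{213 + \left(1288 - \frac{46426239}{56}\right)} = \frac{1}{213 - \frac{46354111}{56}} = \frac{1}{- \frac{46342183}{56}} = - \frac{56}{46342183}$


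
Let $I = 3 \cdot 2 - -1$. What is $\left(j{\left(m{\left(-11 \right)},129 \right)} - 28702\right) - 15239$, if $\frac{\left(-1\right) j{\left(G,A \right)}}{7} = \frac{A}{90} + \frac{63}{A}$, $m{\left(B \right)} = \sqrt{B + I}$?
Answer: $- \frac{56701243}{1290} \approx -43954.0$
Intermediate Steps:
$I = 7$ ($I = 6 + 1 = 7$)
$m{\left(B \right)} = \sqrt{7 + B}$ ($m{\left(B \right)} = \sqrt{B + 7} = \sqrt{7 + B}$)
$j{\left(G,A \right)} = - \frac{441}{A} - \frac{7 A}{90}$ ($j{\left(G,A \right)} = - 7 \left(\frac{A}{90} + \frac{63}{A}\right) = - 7 \left(\frac{63}{A} + \frac{A}{90}\right) = - \frac{441}{A} - \frac{7 A}{90}$)
$\left(j{\left(m{\left(-11 \right)},129 \right)} - 28702\right) - 15239 = \left(\left(- \frac{441}{129} - \frac{301}{30}\right) - 28702\right) - 15239 = \left(\left(\left(-441\right) \frac{1}{129} - \frac{301}{30}\right) - 28702\right) - 15239 = \left(\left(- \frac{147}{43} - \frac{301}{30}\right) - 28702\right) - 15239 = \left(- \frac{17353}{1290} - 28702\right) - 15239 = - \frac{37042933}{1290} - 15239 = - \frac{56701243}{1290}$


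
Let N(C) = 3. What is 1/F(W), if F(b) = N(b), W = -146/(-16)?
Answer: ⅓ ≈ 0.33333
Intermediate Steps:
W = 73/8 (W = -146*(-1/16) = 73/8 ≈ 9.1250)
F(b) = 3
1/F(W) = 1/3 = ⅓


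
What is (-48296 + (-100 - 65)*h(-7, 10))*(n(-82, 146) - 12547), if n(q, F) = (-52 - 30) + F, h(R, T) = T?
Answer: 623475918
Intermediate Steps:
n(q, F) = -82 + F
(-48296 + (-100 - 65)*h(-7, 10))*(n(-82, 146) - 12547) = (-48296 + (-100 - 65)*10)*((-82 + 146) - 12547) = (-48296 - 165*10)*(64 - 12547) = (-48296 - 1650)*(-12483) = -49946*(-12483) = 623475918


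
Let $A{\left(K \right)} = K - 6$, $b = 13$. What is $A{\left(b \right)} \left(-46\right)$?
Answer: $-322$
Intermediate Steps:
$A{\left(K \right)} = -6 + K$ ($A{\left(K \right)} = K - 6 = -6 + K$)
$A{\left(b \right)} \left(-46\right) = \left(-6 + 13\right) \left(-46\right) = 7 \left(-46\right) = -322$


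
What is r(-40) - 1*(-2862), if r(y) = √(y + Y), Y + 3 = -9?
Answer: 2862 + 2*I*√13 ≈ 2862.0 + 7.2111*I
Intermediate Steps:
Y = -12 (Y = -3 - 9 = -12)
r(y) = √(-12 + y) (r(y) = √(y - 12) = √(-12 + y))
r(-40) - 1*(-2862) = √(-12 - 40) - 1*(-2862) = √(-52) + 2862 = 2*I*√13 + 2862 = 2862 + 2*I*√13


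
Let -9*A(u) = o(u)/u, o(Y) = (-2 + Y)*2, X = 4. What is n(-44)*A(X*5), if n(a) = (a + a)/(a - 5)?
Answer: -88/245 ≈ -0.35918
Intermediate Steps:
o(Y) = -4 + 2*Y
A(u) = -(-4 + 2*u)/(9*u)
n(a) = 2*a/(-5 + a) (n(a) = (2*a)/(-5 + a) = 2*a/(-5 + a))
n(-44)*A(X*5) = (2*(-44)/(-5 - 44))*(2*(2 - 4*5)/(9*((4*5)))) = (2*(-44)/(-49))*((2/9)*(2 - 1*20)/20) = (2*(-44)*(-1/49))*((2/9)*(1/20)*(2 - 20)) = 88*((2/9)*(1/20)*(-18))/49 = (88/49)*(-⅕) = -88/245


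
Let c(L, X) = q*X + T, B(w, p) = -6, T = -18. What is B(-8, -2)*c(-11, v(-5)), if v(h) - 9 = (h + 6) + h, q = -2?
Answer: 168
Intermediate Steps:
v(h) = 15 + 2*h (v(h) = 9 + ((h + 6) + h) = 9 + ((6 + h) + h) = 9 + (6 + 2*h) = 15 + 2*h)
c(L, X) = -18 - 2*X (c(L, X) = -2*X - 18 = -18 - 2*X)
B(-8, -2)*c(-11, v(-5)) = -6*(-18 - 2*(15 + 2*(-5))) = -6*(-18 - 2*(15 - 10)) = -6*(-18 - 2*5) = -6*(-18 - 10) = -6*(-28) = 168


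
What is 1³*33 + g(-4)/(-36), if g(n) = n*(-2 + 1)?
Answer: 296/9 ≈ 32.889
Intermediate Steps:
g(n) = -n (g(n) = n*(-1) = -n)
1³*33 + g(-4)/(-36) = 1³*33 - 1*(-4)/(-36) = 1*33 + 4*(-1/36) = 33 - ⅑ = 296/9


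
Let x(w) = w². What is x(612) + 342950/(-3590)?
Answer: 134427001/359 ≈ 3.7445e+5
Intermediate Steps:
x(612) + 342950/(-3590) = 612² + 342950/(-3590) = 374544 + 342950*(-1/3590) = 374544 - 34295/359 = 134427001/359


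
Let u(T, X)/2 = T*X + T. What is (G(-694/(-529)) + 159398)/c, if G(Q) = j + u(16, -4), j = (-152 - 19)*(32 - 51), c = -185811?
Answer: -162551/185811 ≈ -0.87482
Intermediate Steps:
u(T, X) = 2*T + 2*T*X (u(T, X) = 2*(T*X + T) = 2*(T + T*X) = 2*T + 2*T*X)
j = 3249 (j = -171*(-19) = 3249)
G(Q) = 3153 (G(Q) = 3249 + 2*16*(1 - 4) = 3249 + 2*16*(-3) = 3249 - 96 = 3153)
(G(-694/(-529)) + 159398)/c = (3153 + 159398)/(-185811) = 162551*(-1/185811) = -162551/185811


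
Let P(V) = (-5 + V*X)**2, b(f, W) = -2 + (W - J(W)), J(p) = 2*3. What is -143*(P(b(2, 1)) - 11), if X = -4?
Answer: -74074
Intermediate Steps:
J(p) = 6
b(f, W) = -8 + W (b(f, W) = -2 + (W - 1*6) = -2 + (W - 6) = -2 + (-6 + W) = -8 + W)
P(V) = (-5 - 4*V)**2 (P(V) = (-5 + V*(-4))**2 = (-5 - 4*V)**2)
-143*(P(b(2, 1)) - 11) = -143*((5 + 4*(-8 + 1))**2 - 11) = -143*((5 + 4*(-7))**2 - 11) = -143*((5 - 28)**2 - 11) = -143*((-23)**2 - 11) = -143*(529 - 11) = -143*518 = -74074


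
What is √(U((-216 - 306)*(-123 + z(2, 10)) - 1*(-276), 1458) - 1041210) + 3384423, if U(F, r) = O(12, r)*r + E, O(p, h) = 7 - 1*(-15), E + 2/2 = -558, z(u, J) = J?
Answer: 3384423 + I*√1009693 ≈ 3.3844e+6 + 1004.8*I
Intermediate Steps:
E = -559 (E = -1 - 558 = -559)
O(p, h) = 22 (O(p, h) = 7 + 15 = 22)
U(F, r) = -559 + 22*r (U(F, r) = 22*r - 559 = -559 + 22*r)
√(U((-216 - 306)*(-123 + z(2, 10)) - 1*(-276), 1458) - 1041210) + 3384423 = √((-559 + 22*1458) - 1041210) + 3384423 = √((-559 + 32076) - 1041210) + 3384423 = √(31517 - 1041210) + 3384423 = √(-1009693) + 3384423 = I*√1009693 + 3384423 = 3384423 + I*√1009693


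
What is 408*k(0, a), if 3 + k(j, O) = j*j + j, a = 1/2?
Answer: -1224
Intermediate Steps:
a = ½ (a = 1*(½) = ½ ≈ 0.50000)
k(j, O) = -3 + j + j² (k(j, O) = -3 + (j*j + j) = -3 + (j² + j) = -3 + (j + j²) = -3 + j + j²)
408*k(0, a) = 408*(-3 + 0 + 0²) = 408*(-3 + 0 + 0) = 408*(-3) = -1224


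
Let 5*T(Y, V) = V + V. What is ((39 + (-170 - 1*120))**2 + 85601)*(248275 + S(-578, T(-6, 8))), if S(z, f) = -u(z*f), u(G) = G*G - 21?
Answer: -11786828890608/25 ≈ -4.7147e+11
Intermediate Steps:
u(G) = -21 + G**2 (u(G) = G**2 - 21 = -21 + G**2)
T(Y, V) = 2*V/5 (T(Y, V) = (V + V)/5 = (2*V)/5 = 2*V/5)
S(z, f) = 21 - f**2*z**2 (S(z, f) = -(-21 + (z*f)**2) = -(-21 + (f*z)**2) = -(-21 + f**2*z**2) = 21 - f**2*z**2)
((39 + (-170 - 1*120))**2 + 85601)*(248275 + S(-578, T(-6, 8))) = ((39 + (-170 - 1*120))**2 + 85601)*(248275 + (21 - 1*((2/5)*8)**2*(-578)**2)) = ((39 + (-170 - 120))**2 + 85601)*(248275 + (21 - 1*(16/5)**2*334084)) = ((39 - 290)**2 + 85601)*(248275 + (21 - 1*256/25*334084)) = ((-251)**2 + 85601)*(248275 + (21 - 85525504/25)) = (63001 + 85601)*(248275 - 85524979/25) = 148602*(-79318104/25) = -11786828890608/25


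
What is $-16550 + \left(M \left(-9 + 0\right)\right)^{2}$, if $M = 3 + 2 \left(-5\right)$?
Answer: $-12581$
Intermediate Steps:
$M = -7$ ($M = 3 - 10 = -7$)
$-16550 + \left(M \left(-9 + 0\right)\right)^{2} = -16550 + \left(- 7 \left(-9 + 0\right)\right)^{2} = -16550 + \left(\left(-7\right) \left(-9\right)\right)^{2} = -16550 + 63^{2} = -16550 + 3969 = -12581$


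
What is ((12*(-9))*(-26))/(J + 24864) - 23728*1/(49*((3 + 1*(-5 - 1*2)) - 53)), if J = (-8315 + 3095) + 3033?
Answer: 181974200/21112287 ≈ 8.6194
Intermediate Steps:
J = -2187 (J = -5220 + 3033 = -2187)
((12*(-9))*(-26))/(J + 24864) - 23728*1/(49*((3 + 1*(-5 - 1*2)) - 53)) = ((12*(-9))*(-26))/(-2187 + 24864) - 23728*1/(49*((3 + 1*(-5 - 1*2)) - 53)) = -108*(-26)/22677 - 23728*1/(49*((3 + 1*(-5 - 2)) - 53)) = 2808*(1/22677) - 23728*1/(49*((3 + 1*(-7)) - 53)) = 936/7559 - 23728*1/(49*((3 - 7) - 53)) = 936/7559 - 23728*1/(49*(-4 - 53)) = 936/7559 - 23728/((-57*49)) = 936/7559 - 23728/(-2793) = 936/7559 - 23728*(-1/2793) = 936/7559 + 23728/2793 = 181974200/21112287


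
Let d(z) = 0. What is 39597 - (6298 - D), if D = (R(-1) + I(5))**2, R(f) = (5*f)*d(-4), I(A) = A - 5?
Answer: 33299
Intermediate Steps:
I(A) = -5 + A
R(f) = 0 (R(f) = (5*f)*0 = 0)
D = 0 (D = (0 + (-5 + 5))**2 = (0 + 0)**2 = 0**2 = 0)
39597 - (6298 - D) = 39597 - (6298 - 1*0) = 39597 - (6298 + 0) = 39597 - 1*6298 = 39597 - 6298 = 33299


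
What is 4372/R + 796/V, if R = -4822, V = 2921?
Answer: -4466150/7042531 ≈ -0.63417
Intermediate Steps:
4372/R + 796/V = 4372/(-4822) + 796/2921 = 4372*(-1/4822) + 796*(1/2921) = -2186/2411 + 796/2921 = -4466150/7042531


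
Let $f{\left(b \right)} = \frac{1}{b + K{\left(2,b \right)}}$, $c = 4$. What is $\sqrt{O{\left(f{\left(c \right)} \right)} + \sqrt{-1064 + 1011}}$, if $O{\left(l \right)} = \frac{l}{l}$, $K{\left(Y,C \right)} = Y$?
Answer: $\sqrt{1 + i \sqrt{53}} \approx 2.0431 + 1.7816 i$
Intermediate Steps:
$f{\left(b \right)} = \frac{1}{2 + b}$ ($f{\left(b \right)} = \frac{1}{b + 2} = \frac{1}{2 + b}$)
$O{\left(l \right)} = 1$
$\sqrt{O{\left(f{\left(c \right)} \right)} + \sqrt{-1064 + 1011}} = \sqrt{1 + \sqrt{-1064 + 1011}} = \sqrt{1 + \sqrt{-53}} = \sqrt{1 + i \sqrt{53}}$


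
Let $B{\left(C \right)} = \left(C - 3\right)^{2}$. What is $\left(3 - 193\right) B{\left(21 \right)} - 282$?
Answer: $-61842$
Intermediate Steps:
$B{\left(C \right)} = \left(-3 + C\right)^{2}$
$\left(3 - 193\right) B{\left(21 \right)} - 282 = \left(3 - 193\right) \left(-3 + 21\right)^{2} - 282 = \left(3 - 193\right) 18^{2} - 282 = \left(-190\right) 324 - 282 = -61560 - 282 = -61842$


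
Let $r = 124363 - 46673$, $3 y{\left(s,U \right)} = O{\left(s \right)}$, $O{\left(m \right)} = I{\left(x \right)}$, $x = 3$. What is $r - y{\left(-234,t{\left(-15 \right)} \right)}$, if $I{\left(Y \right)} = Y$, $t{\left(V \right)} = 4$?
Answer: $77689$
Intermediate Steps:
$O{\left(m \right)} = 3$
$y{\left(s,U \right)} = 1$ ($y{\left(s,U \right)} = \frac{1}{3} \cdot 3 = 1$)
$r = 77690$ ($r = 124363 - 46673 = 77690$)
$r - y{\left(-234,t{\left(-15 \right)} \right)} = 77690 - 1 = 77689$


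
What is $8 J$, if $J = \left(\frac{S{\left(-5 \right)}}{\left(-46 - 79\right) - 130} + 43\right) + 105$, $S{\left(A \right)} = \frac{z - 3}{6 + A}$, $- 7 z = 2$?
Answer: $\frac{2113624}{1785} \approx 1184.1$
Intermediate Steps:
$z = - \frac{2}{7}$ ($z = \left(- \frac{1}{7}\right) 2 = - \frac{2}{7} \approx -0.28571$)
$S{\left(A \right)} = - \frac{23}{7 \left(6 + A\right)}$ ($S{\left(A \right)} = \frac{- \frac{2}{7} - 3}{6 + A} = - \frac{23}{7 \left(6 + A\right)}$)
$J = \frac{264203}{1785}$ ($J = \left(\frac{\left(-23\right) \frac{1}{42 + 7 \left(-5\right)}}{\left(-46 - 79\right) - 130} + 43\right) + 105 = \left(\frac{\left(-23\right) \frac{1}{42 - 35}}{-125 - 130} + 43\right) + 105 = \left(\frac{\left(-23\right) \frac{1}{7}}{-255} + 43\right) + 105 = \left(\left(-23\right) \frac{1}{7} \left(- \frac{1}{255}\right) + 43\right) + 105 = \left(\left(- \frac{23}{7}\right) \left(- \frac{1}{255}\right) + 43\right) + 105 = \left(\frac{23}{1785} + 43\right) + 105 = \frac{76778}{1785} + 105 = \frac{264203}{1785} \approx 148.01$)
$8 J = 8 \cdot \frac{264203}{1785} = \frac{2113624}{1785}$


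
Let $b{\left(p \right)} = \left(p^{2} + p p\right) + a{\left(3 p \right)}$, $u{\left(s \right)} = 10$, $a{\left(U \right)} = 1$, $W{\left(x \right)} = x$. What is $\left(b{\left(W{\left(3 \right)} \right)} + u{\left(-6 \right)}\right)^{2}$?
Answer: $841$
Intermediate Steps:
$b{\left(p \right)} = 1 + 2 p^{2}$ ($b{\left(p \right)} = \left(p^{2} + p p\right) + 1 = \left(p^{2} + p^{2}\right) + 1 = 2 p^{2} + 1 = 1 + 2 p^{2}$)
$\left(b{\left(W{\left(3 \right)} \right)} + u{\left(-6 \right)}\right)^{2} = \left(\left(1 + 2 \cdot 3^{2}\right) + 10\right)^{2} = \left(\left(1 + 2 \cdot 9\right) + 10\right)^{2} = \left(\left(1 + 18\right) + 10\right)^{2} = \left(19 + 10\right)^{2} = 29^{2} = 841$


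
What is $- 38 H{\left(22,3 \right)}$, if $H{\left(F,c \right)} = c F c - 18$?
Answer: $-6840$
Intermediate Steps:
$H{\left(F,c \right)} = -18 + F c^{2}$ ($H{\left(F,c \right)} = F c c - 18 = F c^{2} - 18 = -18 + F c^{2}$)
$- 38 H{\left(22,3 \right)} = - 38 \left(-18 + 22 \cdot 3^{2}\right) = - 38 \left(-18 + 22 \cdot 9\right) = - 38 \left(-18 + 198\right) = \left(-38\right) 180 = -6840$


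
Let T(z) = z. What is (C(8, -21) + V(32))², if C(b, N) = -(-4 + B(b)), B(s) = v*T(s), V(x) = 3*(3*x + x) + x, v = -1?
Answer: 183184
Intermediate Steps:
V(x) = 13*x (V(x) = 3*(4*x) + x = 12*x + x = 13*x)
B(s) = -s
C(b, N) = 4 + b (C(b, N) = -(-4 - b) = 4 + b)
(C(8, -21) + V(32))² = ((4 + 8) + 13*32)² = (12 + 416)² = 428² = 183184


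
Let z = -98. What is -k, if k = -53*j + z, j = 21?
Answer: 1211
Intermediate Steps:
k = -1211 (k = -53*21 - 98 = -1113 - 98 = -1211)
-k = -1*(-1211) = 1211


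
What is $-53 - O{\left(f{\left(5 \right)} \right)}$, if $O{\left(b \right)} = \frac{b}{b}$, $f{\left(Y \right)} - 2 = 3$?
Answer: $-54$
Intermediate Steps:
$f{\left(Y \right)} = 5$ ($f{\left(Y \right)} = 2 + 3 = 5$)
$O{\left(b \right)} = 1$
$-53 - O{\left(f{\left(5 \right)} \right)} = -53 - 1 = -54$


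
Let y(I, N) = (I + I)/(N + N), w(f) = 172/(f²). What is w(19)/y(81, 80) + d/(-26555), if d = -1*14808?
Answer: 798397528/776494755 ≈ 1.0282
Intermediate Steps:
w(f) = 172/f²
d = -14808
y(I, N) = I/N (y(I, N) = (2*I)/((2*N)) = (2*I)*(1/(2*N)) = I/N)
w(19)/y(81, 80) + d/(-26555) = (172/19²)/((81/80)) - 14808/(-26555) = (172*(1/361))/((81*(1/80))) - 14808*(-1/26555) = 172/(361*(81/80)) + 14808/26555 = (172/361)*(80/81) + 14808/26555 = 13760/29241 + 14808/26555 = 798397528/776494755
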